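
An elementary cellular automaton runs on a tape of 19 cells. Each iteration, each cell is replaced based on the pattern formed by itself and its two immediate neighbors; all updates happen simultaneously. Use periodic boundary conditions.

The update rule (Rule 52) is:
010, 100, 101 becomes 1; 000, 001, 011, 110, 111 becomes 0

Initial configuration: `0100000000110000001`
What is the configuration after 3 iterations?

0001100000000010000

1110000000001000001
0001000000001100000
0001100000000010000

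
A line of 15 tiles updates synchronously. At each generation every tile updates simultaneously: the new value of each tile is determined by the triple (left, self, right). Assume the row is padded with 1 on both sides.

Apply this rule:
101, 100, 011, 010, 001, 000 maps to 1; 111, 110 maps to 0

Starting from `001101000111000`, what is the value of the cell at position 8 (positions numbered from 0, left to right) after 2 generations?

111011111100111
000110000011100
position 8 holds 0

0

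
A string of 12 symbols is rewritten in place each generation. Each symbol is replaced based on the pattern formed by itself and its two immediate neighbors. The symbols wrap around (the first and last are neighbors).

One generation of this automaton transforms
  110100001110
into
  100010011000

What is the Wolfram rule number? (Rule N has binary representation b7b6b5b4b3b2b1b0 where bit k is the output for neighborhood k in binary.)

position 9: 111 → 0  (bit 7 = 0)
position 1: 110 → 0  (bit 6 = 0)
position 2: 101 → 0  (bit 5 = 0)
position 4: 100 → 1  (bit 4 = 1)
position 0: 011 → 1  (bit 3 = 1)
position 3: 010 → 0  (bit 2 = 0)
position 7: 001 → 1  (bit 1 = 1)
position 5: 000 → 0  (bit 0 = 0)
bits b7..b0 = 00011010 = 26

26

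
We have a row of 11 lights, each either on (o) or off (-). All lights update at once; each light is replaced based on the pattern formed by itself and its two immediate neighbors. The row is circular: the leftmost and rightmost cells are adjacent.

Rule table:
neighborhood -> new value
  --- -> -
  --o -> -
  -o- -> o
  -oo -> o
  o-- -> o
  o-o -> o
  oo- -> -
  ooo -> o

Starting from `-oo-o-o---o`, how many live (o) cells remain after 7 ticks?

9

oo-ooooo--o
o-ooooo-o-o
-ooooo-oooo
ooooo-oooo-
oooo-oooo-o
ooo-oooo-oo
oo-oooo-ooo
count of o: 9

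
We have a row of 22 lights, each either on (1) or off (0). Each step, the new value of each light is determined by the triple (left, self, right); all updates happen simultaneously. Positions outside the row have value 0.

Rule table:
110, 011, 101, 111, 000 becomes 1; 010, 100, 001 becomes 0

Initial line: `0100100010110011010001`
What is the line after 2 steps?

1111100001110011100001

0000001001110011100100
1111100001110011100001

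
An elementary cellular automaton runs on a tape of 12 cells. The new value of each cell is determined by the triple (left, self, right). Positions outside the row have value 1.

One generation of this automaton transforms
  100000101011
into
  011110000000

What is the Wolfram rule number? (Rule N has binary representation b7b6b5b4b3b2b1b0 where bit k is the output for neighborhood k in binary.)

17

position 11: 111 → 0  (bit 7 = 0)
position 0: 110 → 0  (bit 6 = 0)
position 7: 101 → 0  (bit 5 = 0)
position 1: 100 → 1  (bit 4 = 1)
position 10: 011 → 0  (bit 3 = 0)
position 6: 010 → 0  (bit 2 = 0)
position 5: 001 → 0  (bit 1 = 0)
position 2: 000 → 1  (bit 0 = 1)
bits b7..b0 = 00010001 = 17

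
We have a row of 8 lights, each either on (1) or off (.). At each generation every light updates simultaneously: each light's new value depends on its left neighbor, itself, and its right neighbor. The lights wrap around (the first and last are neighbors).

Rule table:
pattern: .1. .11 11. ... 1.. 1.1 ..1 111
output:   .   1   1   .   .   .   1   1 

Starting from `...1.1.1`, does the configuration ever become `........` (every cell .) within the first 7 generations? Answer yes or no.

no

..1.....
.1......
1.......
.......1
......1.
.....1..
....1...
generation 7 is ....1..., still not uniform .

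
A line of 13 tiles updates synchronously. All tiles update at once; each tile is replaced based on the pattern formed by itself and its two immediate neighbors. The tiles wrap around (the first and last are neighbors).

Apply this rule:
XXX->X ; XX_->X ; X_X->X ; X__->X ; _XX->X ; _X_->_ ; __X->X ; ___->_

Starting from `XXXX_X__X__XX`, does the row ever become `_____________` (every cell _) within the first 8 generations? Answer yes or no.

no

XXXXX_XX_XXXX
XXXXXXXXXXXXX
XXXXXXXXXXXXX  (fixed point — unchanged through generation 8)
generation 8 is XXXXXXXXXXXXX, still not uniform _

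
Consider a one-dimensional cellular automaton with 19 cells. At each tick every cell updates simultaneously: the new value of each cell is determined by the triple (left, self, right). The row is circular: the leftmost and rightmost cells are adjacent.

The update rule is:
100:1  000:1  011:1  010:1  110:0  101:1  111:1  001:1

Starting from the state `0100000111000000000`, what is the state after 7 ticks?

1110111111111111111

tick 1: 1111111110111111111
tick 2: 1111111101111111111
tick 3: 1111111011111111111
tick 4: 1111110111111111111
tick 5: 1111101111111111111
tick 6: 1111011111111111111
tick 7: 1110111111111111111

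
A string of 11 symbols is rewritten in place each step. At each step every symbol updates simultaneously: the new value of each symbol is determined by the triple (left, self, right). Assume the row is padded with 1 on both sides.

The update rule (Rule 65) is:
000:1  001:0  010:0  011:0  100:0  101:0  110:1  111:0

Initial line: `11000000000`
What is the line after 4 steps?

01011111110
00000000010
01111111000
00000001010

00000001010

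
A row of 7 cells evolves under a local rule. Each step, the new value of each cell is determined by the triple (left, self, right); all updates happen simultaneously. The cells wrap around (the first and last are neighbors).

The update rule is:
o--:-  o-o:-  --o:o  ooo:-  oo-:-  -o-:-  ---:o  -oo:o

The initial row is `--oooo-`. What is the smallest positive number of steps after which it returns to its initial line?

ooo----
o---ooo
--ooo--
ooo---o
----ooo
-oooo--
oo----o
---oooo
-ooo---
oo---oo
---ooo-
oooo---
o----oo
--oooo-

14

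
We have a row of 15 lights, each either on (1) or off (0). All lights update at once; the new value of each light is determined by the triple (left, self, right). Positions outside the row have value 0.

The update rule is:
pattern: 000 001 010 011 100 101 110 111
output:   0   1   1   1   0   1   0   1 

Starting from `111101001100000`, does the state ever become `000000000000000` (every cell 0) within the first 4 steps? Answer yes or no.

111011011000000
110110110000000
101101100000000
111011000000000
step 4 is 111011000000000, still not uniform 0

no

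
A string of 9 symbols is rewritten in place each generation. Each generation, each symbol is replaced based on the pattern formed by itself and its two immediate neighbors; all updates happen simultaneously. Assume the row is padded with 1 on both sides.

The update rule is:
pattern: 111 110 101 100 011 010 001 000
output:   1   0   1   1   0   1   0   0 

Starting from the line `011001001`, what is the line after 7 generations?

100101100
010110010
111001011
110101101
101110010
010101011
111111101

111111101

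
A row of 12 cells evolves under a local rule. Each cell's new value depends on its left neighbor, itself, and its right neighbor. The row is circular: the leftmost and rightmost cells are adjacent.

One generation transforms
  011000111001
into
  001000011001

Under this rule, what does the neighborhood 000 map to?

0

At position 4 the neighborhood is 000; the next row has 0 there.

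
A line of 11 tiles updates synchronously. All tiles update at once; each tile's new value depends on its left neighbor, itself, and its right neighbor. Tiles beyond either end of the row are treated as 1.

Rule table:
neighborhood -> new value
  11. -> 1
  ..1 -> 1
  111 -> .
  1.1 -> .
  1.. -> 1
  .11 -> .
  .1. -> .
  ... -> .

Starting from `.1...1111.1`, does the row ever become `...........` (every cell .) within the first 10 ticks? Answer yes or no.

..1.1...1..
11...1.1.11
.11.1......
..1..1....1
11.11.1..1.
.1..1..11..
..11.11.111
11.1..1....
.1..11.1..1
..11.1..11.
tick 10 is ..11.1..11., still not uniform .

no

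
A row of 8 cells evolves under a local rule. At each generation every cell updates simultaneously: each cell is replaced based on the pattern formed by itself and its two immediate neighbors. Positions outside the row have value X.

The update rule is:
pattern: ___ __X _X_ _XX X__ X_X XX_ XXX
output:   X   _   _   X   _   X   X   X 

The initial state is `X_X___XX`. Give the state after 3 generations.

XX__X_XX
XX___XXX
XX_X_XXX

XX_X_XXX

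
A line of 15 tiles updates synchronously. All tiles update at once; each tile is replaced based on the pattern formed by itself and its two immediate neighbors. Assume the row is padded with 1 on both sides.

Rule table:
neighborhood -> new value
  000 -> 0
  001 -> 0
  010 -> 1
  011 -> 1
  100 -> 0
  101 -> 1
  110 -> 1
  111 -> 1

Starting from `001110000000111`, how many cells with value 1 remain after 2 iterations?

6

iteration 1: 001110000000111  (fixed point — unchanged through iteration 2)
count of 1: 6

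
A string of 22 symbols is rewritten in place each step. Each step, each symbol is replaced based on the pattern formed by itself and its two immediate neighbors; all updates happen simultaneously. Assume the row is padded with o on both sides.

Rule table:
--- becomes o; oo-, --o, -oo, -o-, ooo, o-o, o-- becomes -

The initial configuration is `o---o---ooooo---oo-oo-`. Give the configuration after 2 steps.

----o---ooooo---ooooo-

--o---o-------o-------
----o---ooooo---ooooo-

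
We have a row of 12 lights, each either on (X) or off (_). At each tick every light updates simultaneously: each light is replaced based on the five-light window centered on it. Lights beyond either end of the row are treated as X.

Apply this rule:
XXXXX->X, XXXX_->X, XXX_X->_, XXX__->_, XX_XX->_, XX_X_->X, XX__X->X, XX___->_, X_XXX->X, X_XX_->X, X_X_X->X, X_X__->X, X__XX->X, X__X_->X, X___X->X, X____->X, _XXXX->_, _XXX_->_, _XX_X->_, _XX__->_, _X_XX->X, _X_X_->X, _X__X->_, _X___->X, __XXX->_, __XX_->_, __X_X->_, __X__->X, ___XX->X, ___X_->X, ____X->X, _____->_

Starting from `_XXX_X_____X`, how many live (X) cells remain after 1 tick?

7

tick 1: _X__XXXX_XX_
count of X: 7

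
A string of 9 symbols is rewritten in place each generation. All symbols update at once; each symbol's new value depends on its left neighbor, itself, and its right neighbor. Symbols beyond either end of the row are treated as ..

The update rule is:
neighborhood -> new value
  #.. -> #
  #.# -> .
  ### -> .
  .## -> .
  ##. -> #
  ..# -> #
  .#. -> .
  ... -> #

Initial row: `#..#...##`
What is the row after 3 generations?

.##.###.#
#.#...#..
...###.##

...###.##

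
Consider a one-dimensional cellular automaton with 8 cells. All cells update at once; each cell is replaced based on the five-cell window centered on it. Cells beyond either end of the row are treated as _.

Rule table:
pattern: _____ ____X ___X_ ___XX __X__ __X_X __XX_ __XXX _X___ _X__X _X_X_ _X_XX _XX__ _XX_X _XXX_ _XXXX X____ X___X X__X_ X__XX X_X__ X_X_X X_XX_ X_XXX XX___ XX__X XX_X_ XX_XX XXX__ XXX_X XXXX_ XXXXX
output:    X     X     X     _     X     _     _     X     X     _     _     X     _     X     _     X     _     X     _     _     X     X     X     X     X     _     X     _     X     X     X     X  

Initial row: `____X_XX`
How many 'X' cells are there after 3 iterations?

7

XXXX_XX_
XXXX_X_X
XXXXXX_X
count of X: 7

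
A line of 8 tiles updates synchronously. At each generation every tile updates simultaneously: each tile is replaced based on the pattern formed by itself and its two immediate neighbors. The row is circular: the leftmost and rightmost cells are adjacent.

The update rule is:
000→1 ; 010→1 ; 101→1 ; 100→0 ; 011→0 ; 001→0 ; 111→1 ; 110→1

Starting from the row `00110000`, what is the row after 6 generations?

11101001

generation 1: 10010111
generation 2: 10011011
generation 3: 10001101
generation 4: 10100110
generation 5: 11100011
generation 6: 11101001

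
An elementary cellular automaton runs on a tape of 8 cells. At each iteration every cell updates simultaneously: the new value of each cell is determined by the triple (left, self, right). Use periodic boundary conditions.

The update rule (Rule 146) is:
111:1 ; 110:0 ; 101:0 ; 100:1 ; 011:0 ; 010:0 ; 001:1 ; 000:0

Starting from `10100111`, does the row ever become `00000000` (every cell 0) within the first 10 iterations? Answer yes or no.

00011011
10100000
00010001
10101010
00000000
all cells are 0 at iteration 5

yes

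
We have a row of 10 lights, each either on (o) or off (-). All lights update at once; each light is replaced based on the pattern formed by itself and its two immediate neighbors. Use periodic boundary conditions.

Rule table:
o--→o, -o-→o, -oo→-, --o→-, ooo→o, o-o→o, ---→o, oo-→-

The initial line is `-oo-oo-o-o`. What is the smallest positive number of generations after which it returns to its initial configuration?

20

o--o--oooo
-o-oo--ooo
ooo--o--o-
-o-o-oo-oo
ooooo--o--
-ooo-o-oo-
--o-ooo--o
o-oo-o-o-o
-o--ooooo-
-oo--ooo-o
o--o--o-oo
-o-oo-oo-o
ooo--o--oo
oo-o-oo--o
o-ooo--o--
oo-o-o-oo-
--ooooo--o
o--ooo-o-o
-o--o-ooo-
-oo-oo-o-o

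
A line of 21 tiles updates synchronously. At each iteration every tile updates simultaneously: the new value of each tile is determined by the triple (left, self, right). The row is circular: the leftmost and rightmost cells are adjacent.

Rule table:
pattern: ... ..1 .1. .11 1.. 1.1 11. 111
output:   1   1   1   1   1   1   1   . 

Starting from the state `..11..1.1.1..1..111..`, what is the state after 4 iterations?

................111..

iteration 1: 11111111111111111.111
iteration 2: ................111..
iteration 3: 11111111111111111.111  (repeats iteration 1; period 2)
iteration 4: ................111..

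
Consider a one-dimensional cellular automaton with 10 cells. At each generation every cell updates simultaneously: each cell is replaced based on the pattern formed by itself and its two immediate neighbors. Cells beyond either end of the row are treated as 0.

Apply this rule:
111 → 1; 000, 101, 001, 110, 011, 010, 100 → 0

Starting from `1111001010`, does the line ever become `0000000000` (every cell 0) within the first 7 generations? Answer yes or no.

0110000000
0000000000
all cells are 0 at generation 2

yes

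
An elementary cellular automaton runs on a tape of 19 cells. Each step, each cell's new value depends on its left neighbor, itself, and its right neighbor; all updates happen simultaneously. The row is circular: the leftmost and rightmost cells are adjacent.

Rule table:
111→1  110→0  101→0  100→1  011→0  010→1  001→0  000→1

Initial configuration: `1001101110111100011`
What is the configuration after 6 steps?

0100000100011011001
0111110111000000101
0011100010111110101
1001011010011100101
0101000011001010100
0101111000101010111

0101111000101010111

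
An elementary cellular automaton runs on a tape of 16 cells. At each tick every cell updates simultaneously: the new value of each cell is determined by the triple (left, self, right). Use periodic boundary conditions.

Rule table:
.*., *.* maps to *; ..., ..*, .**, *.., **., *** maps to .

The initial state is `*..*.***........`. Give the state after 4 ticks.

*...............

*..**...........
*...............
*...............  (fixed point — unchanged through tick 4)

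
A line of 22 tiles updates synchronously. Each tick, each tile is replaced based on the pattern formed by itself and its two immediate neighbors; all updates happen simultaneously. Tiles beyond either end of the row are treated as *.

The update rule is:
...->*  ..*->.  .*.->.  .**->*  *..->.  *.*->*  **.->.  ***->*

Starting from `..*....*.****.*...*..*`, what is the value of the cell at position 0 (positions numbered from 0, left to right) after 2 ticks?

....**..****.*..*....*
.**.*...***.*.....**.*
position 0 holds .

.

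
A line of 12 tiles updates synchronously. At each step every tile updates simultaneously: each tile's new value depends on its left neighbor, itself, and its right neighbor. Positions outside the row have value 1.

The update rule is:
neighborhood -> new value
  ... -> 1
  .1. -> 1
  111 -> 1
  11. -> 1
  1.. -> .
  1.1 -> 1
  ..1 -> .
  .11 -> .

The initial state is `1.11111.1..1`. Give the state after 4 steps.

11111.111111

step 1: 11.111111...
step 2: 111.11111.1.
step 3: 1111.1111111
step 4: 11111.111111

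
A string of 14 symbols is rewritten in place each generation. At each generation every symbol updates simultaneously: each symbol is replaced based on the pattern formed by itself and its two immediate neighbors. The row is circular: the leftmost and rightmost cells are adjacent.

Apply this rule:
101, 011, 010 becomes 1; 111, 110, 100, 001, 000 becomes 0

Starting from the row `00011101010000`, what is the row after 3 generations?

00010011110000
00010010000000
00010010000000

00010010000000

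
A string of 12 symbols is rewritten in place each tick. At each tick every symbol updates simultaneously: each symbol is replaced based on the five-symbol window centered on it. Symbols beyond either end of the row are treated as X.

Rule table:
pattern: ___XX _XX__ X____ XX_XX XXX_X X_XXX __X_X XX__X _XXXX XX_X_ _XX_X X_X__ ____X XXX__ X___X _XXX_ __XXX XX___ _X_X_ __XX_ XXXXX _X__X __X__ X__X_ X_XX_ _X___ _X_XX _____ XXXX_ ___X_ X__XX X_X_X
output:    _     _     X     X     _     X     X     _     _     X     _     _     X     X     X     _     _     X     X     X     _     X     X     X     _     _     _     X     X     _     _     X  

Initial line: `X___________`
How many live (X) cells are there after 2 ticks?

XXXXXXXXXXX_
_________X_X
count of X: 2

2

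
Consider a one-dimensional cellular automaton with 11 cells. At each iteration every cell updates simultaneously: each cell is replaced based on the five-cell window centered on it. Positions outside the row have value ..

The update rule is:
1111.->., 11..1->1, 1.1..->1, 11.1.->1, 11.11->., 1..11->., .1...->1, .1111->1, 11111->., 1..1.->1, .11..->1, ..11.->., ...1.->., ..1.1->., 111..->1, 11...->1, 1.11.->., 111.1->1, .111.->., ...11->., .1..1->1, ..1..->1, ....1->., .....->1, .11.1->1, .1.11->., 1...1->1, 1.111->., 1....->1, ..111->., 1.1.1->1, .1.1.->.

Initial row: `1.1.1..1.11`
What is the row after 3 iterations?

..1.111...1
......111.1
1111....111

1111....111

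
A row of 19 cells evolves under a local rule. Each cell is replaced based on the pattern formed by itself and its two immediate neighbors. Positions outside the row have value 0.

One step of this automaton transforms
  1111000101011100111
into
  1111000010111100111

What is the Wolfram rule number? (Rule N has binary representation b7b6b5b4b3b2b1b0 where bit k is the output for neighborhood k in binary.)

232

position 1: 111 → 1  (bit 7 = 1)
position 3: 110 → 1  (bit 6 = 1)
position 8: 101 → 1  (bit 5 = 1)
position 4: 100 → 0  (bit 4 = 0)
position 0: 011 → 1  (bit 3 = 1)
position 7: 010 → 0  (bit 2 = 0)
position 6: 001 → 0  (bit 1 = 0)
position 5: 000 → 0  (bit 0 = 0)
bits b7..b0 = 11101000 = 232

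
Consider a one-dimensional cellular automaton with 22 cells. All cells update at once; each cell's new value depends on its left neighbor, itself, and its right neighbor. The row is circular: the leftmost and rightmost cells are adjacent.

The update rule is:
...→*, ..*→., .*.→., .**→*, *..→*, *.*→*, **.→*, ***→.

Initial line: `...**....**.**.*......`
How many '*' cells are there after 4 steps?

12

**.*****.******.******
.***...***....***.....
.*.***.*.****.*.******
*.**.**.**..**.**....*
count of *: 12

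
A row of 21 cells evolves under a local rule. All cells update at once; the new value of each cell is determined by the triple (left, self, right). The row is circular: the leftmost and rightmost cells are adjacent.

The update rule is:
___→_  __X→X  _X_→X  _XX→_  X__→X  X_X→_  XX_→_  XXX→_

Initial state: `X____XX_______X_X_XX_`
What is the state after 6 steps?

XX__X__X_____XX_X____
__XXXXXXX___X___XX__X
XX_______X_XXX_X__XXX
__X_____XX_____XXX___
_XXX___X__X___X___X__
X___X_XXXXXX_XXX_XXX_

X___X_XXXXXX_XXX_XXX_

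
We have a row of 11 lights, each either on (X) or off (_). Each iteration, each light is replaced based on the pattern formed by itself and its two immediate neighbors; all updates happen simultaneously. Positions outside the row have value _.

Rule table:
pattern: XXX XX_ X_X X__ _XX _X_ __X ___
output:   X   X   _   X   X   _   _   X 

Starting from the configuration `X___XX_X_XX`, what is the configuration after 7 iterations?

_XX_XXXX_XX

iteration 1: _XX_XX___XX
iteration 2: _XX_XXXX_XX
iteration 3: _XX_XXXX_XX  (fixed point — unchanged through iteration 7)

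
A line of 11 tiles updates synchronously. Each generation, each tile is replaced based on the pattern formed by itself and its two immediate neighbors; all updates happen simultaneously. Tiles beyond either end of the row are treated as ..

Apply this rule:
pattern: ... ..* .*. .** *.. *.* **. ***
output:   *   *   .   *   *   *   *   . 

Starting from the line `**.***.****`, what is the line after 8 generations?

generation 1: ****.***..*
generation 2: *..***.***.
generation 3: .***.***.**
generation 4: **.***.****  (repeats generation 0; period 4)
generation 8: **.***.****

**.***.****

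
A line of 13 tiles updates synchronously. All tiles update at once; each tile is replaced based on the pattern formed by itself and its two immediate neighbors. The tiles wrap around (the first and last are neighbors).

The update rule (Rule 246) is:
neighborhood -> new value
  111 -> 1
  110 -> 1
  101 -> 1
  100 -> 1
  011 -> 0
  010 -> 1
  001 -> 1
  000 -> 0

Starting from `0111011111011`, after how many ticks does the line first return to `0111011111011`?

1011101111101
1101110111110
0110111011111
1011011101111
1101101110111
1110110111011
1111011011101
1111101101110
0111110110111
1011111011011
1101111101101
1110111110110
0111011111011

13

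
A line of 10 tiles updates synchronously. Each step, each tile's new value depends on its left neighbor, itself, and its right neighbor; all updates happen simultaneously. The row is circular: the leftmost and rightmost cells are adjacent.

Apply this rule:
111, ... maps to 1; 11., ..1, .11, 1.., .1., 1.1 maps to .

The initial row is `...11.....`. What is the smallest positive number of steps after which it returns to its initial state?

6

step 1: 11....1111
step 2: 1..11..111
step 3: ........11
step 4: .111111...
step 5: ..1111..11
step 6: ...11.....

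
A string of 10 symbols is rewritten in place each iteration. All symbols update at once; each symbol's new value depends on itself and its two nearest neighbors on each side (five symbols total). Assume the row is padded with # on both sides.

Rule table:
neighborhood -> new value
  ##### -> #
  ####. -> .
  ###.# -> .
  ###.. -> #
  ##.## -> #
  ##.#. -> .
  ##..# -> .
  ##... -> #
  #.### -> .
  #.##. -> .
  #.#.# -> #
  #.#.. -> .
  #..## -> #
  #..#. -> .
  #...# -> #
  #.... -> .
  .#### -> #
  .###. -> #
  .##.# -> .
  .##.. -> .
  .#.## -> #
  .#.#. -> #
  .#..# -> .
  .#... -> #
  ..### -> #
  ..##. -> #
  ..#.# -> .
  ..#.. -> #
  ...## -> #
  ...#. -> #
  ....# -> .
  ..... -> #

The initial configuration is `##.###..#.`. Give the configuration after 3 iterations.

####.#####

..#.##...#
...#..####
####.#####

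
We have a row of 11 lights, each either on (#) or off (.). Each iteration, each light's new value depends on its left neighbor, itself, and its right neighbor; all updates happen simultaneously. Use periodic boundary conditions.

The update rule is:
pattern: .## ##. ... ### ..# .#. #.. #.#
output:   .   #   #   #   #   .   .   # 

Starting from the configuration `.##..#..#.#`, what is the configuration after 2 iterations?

iteration 1: #.#.#..#.#.
iteration 2: .#.#..#.#.#

.#.#..#.#.#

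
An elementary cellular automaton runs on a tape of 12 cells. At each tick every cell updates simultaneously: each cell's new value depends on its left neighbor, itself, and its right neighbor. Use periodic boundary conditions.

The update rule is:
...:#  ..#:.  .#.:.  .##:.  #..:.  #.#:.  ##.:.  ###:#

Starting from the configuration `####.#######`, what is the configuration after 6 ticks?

##..#..##...

###...######
##..#..#####
#.......####
..#####..###
...###....#.
##..#..##...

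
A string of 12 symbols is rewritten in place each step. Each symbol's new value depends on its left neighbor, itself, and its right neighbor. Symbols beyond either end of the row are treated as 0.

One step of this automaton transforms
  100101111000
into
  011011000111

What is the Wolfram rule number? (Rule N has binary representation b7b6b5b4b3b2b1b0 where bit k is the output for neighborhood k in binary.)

59

position 6: 111 → 0  (bit 7 = 0)
position 8: 110 → 0  (bit 6 = 0)
position 4: 101 → 1  (bit 5 = 1)
position 1: 100 → 1  (bit 4 = 1)
position 5: 011 → 1  (bit 3 = 1)
position 0: 010 → 0  (bit 2 = 0)
position 2: 001 → 1  (bit 1 = 1)
position 10: 000 → 1  (bit 0 = 1)
bits b7..b0 = 00111011 = 59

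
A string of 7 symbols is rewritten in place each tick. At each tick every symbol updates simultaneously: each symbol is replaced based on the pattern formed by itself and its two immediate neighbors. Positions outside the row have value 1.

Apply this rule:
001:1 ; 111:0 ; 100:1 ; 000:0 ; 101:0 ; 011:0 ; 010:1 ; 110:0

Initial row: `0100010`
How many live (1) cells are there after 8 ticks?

2

tick 1: 0110110
tick 2: 0000000
tick 3: 1000001
tick 4: 0100010  (repeats tick 0; period 4)
tick 8: 0100010
count of 1: 2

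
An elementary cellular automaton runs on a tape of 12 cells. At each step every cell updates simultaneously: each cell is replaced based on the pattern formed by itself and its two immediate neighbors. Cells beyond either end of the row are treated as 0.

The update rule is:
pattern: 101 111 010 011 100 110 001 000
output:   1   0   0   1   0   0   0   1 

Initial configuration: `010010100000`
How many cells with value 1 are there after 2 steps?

5

step 1: 000001001111
step 2: 111100001000
count of 1: 5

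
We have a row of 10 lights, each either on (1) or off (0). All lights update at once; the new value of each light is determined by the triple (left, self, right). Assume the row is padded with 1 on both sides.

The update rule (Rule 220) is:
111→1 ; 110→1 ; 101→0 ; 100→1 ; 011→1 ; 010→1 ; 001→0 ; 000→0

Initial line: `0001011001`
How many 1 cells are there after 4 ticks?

1001011101
1101011101
1101011101  (fixed point — unchanged through tick 4)
count of 1: 7

7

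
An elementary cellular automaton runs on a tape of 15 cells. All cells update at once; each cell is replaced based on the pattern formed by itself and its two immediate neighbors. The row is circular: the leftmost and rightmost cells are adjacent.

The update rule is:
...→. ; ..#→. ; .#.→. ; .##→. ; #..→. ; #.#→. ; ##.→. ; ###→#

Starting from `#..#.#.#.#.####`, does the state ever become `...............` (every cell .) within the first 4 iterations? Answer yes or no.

yes

iteration 1: ............###
iteration 2: .............#.
iteration 3: ...............
all cells are . at iteration 3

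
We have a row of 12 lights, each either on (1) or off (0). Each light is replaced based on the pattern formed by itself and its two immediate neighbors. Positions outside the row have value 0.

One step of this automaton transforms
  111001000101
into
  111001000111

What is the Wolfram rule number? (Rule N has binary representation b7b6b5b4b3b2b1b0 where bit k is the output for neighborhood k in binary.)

position 1: 111 → 1  (bit 7 = 1)
position 2: 110 → 1  (bit 6 = 1)
position 10: 101 → 1  (bit 5 = 1)
position 3: 100 → 0  (bit 4 = 0)
position 0: 011 → 1  (bit 3 = 1)
position 5: 010 → 1  (bit 2 = 1)
position 4: 001 → 0  (bit 1 = 0)
position 7: 000 → 0  (bit 0 = 0)
bits b7..b0 = 11101100 = 236

236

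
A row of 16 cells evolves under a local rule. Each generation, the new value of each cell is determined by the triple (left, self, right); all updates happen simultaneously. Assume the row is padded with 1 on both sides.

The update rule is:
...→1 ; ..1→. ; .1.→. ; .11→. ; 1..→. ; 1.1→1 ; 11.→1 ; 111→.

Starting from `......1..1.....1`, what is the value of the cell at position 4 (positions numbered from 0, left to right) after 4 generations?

.

generation 1: .1111......111..
generation 2: 1...1.1111...1..
generation 3: 1.1..1...1.1....
generation 4: 11.....1..1..11.
position 4 holds .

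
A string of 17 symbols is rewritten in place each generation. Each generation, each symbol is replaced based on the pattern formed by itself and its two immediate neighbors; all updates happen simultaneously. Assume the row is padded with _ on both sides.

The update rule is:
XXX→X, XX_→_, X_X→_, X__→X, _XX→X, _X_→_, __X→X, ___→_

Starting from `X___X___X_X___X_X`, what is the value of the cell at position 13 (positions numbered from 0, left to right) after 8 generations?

generation 1: _X_X_X_X___X_X___
generation 2: X_______X_X___X__
generation 3: _X_____X___X_X_X_
generation 4: X_X___X_X_X_____X
generation 5: ___X_X_____X___X_
generation 6: __X___X___X_X_X_X
generation 7: _X_X_X_X_X_______
generation 8: X_________X______
position 13 holds _

_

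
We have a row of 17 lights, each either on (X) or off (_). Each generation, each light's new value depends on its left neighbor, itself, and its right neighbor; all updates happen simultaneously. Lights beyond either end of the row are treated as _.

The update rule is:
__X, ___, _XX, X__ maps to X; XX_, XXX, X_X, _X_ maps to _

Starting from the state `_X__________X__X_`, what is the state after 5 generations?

X_XXXXXXXXXX_XX_X
__X__________X___
XX_XXXXXXXXXX_XXX
X__X__________X__
_XX_XXXXXXXXXX_XX

_XX_XXXXXXXXXX_XX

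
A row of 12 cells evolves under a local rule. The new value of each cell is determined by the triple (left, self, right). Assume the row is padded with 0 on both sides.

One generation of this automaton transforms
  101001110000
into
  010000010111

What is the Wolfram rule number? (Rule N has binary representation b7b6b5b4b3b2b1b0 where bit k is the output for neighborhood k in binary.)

position 6: 111 → 0  (bit 7 = 0)
position 7: 110 → 1  (bit 6 = 1)
position 1: 101 → 1  (bit 5 = 1)
position 3: 100 → 0  (bit 4 = 0)
position 5: 011 → 0  (bit 3 = 0)
position 0: 010 → 0  (bit 2 = 0)
position 4: 001 → 0  (bit 1 = 0)
position 9: 000 → 1  (bit 0 = 1)
bits b7..b0 = 01100001 = 97

97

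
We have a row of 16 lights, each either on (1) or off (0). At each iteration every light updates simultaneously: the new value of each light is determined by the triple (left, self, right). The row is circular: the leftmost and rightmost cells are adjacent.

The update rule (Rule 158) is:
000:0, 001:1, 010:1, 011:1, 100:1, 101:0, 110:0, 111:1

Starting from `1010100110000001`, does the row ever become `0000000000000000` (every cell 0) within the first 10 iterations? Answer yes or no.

iteration 1: 0010111101000011
iteration 2: 1110111001100110
iteration 3: 1100110111011100
iteration 4: 1011100110011011
iteration 5: 0011011101110011
iteration 6: 1110011001101110
iteration 7: 1101110111001100
iteration 8: 1001100110111011
iteration 9: 0111011100110011
iteration 10: 0110011011101110
iteration 10 is 0110011011101110, still not uniform 0

no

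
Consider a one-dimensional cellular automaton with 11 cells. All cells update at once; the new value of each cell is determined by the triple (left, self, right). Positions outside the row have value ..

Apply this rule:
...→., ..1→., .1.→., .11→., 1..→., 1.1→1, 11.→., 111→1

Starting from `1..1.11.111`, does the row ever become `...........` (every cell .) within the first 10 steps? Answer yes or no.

yes

step 1: ....1..1.1.
step 2: ........1..
step 3: ...........
all cells are . at step 3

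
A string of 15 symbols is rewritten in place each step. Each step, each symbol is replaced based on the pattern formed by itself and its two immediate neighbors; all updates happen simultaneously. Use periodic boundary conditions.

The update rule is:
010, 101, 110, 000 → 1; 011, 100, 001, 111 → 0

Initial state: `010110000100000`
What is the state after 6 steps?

011010110101111
101111011110001
110001100010100
010100101011100
011100111100101
100100000100111

100100000100111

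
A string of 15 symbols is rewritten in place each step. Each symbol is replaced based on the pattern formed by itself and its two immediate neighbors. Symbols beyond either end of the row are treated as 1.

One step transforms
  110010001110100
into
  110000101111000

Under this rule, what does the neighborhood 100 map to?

0

At position 2 the neighborhood is 100; the next row has 0 there.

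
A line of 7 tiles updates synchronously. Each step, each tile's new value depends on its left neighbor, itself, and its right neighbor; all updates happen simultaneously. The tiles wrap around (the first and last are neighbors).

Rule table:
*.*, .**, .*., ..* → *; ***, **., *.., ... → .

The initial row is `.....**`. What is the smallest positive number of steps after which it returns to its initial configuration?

7

....**.
...**..
..**...
.**....
**.....
*.....*
.....**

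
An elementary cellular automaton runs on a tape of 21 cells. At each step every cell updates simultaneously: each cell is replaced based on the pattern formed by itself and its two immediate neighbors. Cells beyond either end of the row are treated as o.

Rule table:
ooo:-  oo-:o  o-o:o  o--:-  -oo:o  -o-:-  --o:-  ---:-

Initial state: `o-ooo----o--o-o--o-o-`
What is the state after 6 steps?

ooo-o--------o----o-o
--oo---------------oo
--oo---------------o-
--oo----------------o
--oo----------------o  (fixed point — unchanged through step 6)

--oo----------------o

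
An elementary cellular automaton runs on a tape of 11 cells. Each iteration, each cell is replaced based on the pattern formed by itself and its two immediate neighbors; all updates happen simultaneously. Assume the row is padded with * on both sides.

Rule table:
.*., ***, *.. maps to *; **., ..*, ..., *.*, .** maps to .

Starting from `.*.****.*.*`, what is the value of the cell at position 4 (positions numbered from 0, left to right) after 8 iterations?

*

iteration 1: .*..**..*..
iteration 2: .**...*.**.
iteration 3: ...*..*....
iteration 4: *..**.**...
iteration 5: .*......*..
iteration 6: .**.....**.
iteration 7: ...*.......
iteration 8: *..**......
position 4 holds *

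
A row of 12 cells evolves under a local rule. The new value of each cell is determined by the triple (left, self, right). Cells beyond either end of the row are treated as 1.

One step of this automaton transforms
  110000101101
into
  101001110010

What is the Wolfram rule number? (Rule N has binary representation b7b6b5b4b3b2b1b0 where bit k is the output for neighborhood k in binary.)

position 0: 111 → 1  (bit 7 = 1)
position 1: 110 → 0  (bit 6 = 0)
position 7: 101 → 1  (bit 5 = 1)
position 2: 100 → 1  (bit 4 = 1)
position 8: 011 → 0  (bit 3 = 0)
position 6: 010 → 1  (bit 2 = 1)
position 5: 001 → 1  (bit 1 = 1)
position 3: 000 → 0  (bit 0 = 0)
bits b7..b0 = 10110110 = 182

182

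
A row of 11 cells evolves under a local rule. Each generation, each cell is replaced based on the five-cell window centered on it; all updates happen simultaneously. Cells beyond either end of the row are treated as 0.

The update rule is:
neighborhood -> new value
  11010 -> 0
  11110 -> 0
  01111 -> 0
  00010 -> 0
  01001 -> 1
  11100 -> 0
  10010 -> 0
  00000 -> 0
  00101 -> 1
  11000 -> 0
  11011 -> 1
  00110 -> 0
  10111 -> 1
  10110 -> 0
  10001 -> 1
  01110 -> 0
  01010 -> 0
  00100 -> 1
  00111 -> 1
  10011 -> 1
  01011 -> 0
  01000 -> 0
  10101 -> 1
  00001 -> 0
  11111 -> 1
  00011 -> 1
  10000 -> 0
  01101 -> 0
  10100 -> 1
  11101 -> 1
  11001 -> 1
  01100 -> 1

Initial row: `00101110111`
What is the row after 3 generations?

00101011100
00101010000
00101010000

00101010000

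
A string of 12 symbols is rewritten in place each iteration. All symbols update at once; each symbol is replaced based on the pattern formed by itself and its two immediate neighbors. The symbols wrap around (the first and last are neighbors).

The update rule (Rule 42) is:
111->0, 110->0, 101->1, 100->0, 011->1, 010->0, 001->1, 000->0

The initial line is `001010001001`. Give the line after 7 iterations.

iteration 1: 010100010010
iteration 2: 101000100100
iteration 3: 010001001001
iteration 4: 100010010010
iteration 5: 000100100101
iteration 6: 001001001010
iteration 7: 010010010100

010010010100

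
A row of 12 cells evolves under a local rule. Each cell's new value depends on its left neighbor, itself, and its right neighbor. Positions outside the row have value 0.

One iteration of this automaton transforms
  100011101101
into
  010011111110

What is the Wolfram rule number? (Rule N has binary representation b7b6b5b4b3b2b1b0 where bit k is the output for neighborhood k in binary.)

248

position 5: 111 → 1  (bit 7 = 1)
position 6: 110 → 1  (bit 6 = 1)
position 7: 101 → 1  (bit 5 = 1)
position 1: 100 → 1  (bit 4 = 1)
position 4: 011 → 1  (bit 3 = 1)
position 0: 010 → 0  (bit 2 = 0)
position 3: 001 → 0  (bit 1 = 0)
position 2: 000 → 0  (bit 0 = 0)
bits b7..b0 = 11111000 = 248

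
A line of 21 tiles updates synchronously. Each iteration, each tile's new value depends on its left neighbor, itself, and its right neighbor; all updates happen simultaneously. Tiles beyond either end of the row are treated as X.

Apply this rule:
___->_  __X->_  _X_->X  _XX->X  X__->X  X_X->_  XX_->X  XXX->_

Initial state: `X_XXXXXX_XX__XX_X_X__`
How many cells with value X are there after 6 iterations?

X_X____X_XXX_XX_X_XX_
X_XX___X_X_X_XX_X_XX_
X_XXX__X_X_X_XX_X_XX_
X_X_XX_X_X_X_XX_X_XX_
X_X_XX_X_X_X_XX_X_XX_  (fixed point — unchanged through iteration 6)
count of X: 12

12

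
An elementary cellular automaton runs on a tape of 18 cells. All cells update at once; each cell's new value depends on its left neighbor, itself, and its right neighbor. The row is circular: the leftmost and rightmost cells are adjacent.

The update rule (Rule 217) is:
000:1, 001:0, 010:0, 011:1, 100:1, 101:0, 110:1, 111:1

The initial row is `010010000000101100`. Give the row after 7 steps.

step 1: 001001111110001111
step 2: 100101111111101111
step 3: 110001111111101111
step 4: 111101111111101111
step 5: 111101111111101111  (fixed point — unchanged through step 7)

111101111111101111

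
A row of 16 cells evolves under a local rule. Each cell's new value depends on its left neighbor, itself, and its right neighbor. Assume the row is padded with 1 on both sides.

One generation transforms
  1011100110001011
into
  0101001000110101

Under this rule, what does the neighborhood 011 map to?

0

At position 2 the neighborhood is 011; the next row has 0 there.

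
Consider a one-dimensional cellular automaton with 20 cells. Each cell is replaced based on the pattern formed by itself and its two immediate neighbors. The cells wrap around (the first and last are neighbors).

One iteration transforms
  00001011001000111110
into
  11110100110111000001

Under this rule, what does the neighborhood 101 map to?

At position 5 the neighborhood is 101; the next row has 1 there.

1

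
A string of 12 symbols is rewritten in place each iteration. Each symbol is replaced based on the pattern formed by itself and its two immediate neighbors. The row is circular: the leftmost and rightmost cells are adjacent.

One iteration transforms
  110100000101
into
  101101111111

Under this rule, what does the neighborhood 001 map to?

At position 8 the neighborhood is 001; the next row has 1 there.

1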